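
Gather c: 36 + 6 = 42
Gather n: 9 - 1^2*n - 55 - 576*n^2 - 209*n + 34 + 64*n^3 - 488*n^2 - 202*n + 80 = 64*n^3 - 1064*n^2 - 412*n + 68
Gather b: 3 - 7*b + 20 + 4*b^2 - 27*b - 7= 4*b^2 - 34*b + 16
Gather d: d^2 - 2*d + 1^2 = d^2 - 2*d + 1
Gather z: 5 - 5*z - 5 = -5*z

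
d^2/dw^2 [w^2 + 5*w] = 2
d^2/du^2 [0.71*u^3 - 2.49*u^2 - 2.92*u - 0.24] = 4.26*u - 4.98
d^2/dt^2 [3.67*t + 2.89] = 0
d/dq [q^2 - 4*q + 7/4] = 2*q - 4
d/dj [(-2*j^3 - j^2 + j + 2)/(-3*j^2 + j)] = 2*(3*j^4 - 2*j^3 + j^2 + 6*j - 1)/(j^2*(9*j^2 - 6*j + 1))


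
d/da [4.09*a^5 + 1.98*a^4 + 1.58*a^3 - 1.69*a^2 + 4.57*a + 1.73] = 20.45*a^4 + 7.92*a^3 + 4.74*a^2 - 3.38*a + 4.57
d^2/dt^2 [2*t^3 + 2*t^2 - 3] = 12*t + 4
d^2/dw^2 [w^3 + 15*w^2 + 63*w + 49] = 6*w + 30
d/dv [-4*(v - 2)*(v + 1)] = 4 - 8*v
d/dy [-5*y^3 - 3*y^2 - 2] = 3*y*(-5*y - 2)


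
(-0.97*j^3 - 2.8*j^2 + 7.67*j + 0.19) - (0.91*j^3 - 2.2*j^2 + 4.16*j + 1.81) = -1.88*j^3 - 0.6*j^2 + 3.51*j - 1.62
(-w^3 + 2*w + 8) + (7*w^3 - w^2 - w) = 6*w^3 - w^2 + w + 8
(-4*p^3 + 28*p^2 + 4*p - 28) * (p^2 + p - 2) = -4*p^5 + 24*p^4 + 40*p^3 - 80*p^2 - 36*p + 56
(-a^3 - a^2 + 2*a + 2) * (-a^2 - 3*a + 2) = a^5 + 4*a^4 - a^3 - 10*a^2 - 2*a + 4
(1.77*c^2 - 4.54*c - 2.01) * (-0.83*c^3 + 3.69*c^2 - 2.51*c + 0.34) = -1.4691*c^5 + 10.2995*c^4 - 19.527*c^3 + 4.5803*c^2 + 3.5015*c - 0.6834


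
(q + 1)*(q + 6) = q^2 + 7*q + 6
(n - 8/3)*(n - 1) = n^2 - 11*n/3 + 8/3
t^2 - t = t*(t - 1)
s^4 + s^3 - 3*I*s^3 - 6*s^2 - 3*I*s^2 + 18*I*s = s*(s - 2)*(s + 3)*(s - 3*I)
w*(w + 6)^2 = w^3 + 12*w^2 + 36*w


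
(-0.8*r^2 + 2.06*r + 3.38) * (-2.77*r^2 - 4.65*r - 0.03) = 2.216*r^4 - 1.9862*r^3 - 18.9176*r^2 - 15.7788*r - 0.1014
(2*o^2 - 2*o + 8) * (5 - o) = -2*o^3 + 12*o^2 - 18*o + 40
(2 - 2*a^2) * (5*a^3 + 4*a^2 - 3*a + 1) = -10*a^5 - 8*a^4 + 16*a^3 + 6*a^2 - 6*a + 2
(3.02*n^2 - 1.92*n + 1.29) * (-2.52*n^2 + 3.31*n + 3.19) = -7.6104*n^4 + 14.8346*n^3 + 0.0277999999999992*n^2 - 1.8549*n + 4.1151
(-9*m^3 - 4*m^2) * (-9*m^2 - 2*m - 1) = 81*m^5 + 54*m^4 + 17*m^3 + 4*m^2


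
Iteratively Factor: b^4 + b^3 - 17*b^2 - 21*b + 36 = (b + 3)*(b^3 - 2*b^2 - 11*b + 12) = (b - 4)*(b + 3)*(b^2 + 2*b - 3) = (b - 4)*(b + 3)^2*(b - 1)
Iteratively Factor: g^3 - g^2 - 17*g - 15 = (g - 5)*(g^2 + 4*g + 3) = (g - 5)*(g + 3)*(g + 1)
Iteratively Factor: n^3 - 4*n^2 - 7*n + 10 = (n - 1)*(n^2 - 3*n - 10) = (n - 5)*(n - 1)*(n + 2)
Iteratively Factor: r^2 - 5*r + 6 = (r - 2)*(r - 3)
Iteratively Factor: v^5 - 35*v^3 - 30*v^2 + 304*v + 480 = (v - 5)*(v^4 + 5*v^3 - 10*v^2 - 80*v - 96) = (v - 5)*(v + 3)*(v^3 + 2*v^2 - 16*v - 32) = (v - 5)*(v + 2)*(v + 3)*(v^2 - 16) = (v - 5)*(v - 4)*(v + 2)*(v + 3)*(v + 4)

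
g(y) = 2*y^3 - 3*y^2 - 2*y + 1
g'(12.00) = 790.00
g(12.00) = 3001.00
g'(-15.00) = 1438.00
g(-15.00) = -7394.00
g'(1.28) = 0.15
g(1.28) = -2.28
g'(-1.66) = 24.49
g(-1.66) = -13.10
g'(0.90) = -2.54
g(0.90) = -1.77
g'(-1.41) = 18.39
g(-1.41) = -7.75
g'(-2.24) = 41.55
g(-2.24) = -32.05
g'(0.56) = -3.48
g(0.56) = -0.71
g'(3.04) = 35.21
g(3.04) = 23.38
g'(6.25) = 194.88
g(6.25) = 359.59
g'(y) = 6*y^2 - 6*y - 2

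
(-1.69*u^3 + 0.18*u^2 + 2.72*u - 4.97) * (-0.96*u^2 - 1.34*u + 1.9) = 1.6224*u^5 + 2.0918*u^4 - 6.0634*u^3 + 1.4684*u^2 + 11.8278*u - 9.443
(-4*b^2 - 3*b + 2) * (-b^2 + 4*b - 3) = 4*b^4 - 13*b^3 - 2*b^2 + 17*b - 6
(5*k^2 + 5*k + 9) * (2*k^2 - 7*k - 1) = 10*k^4 - 25*k^3 - 22*k^2 - 68*k - 9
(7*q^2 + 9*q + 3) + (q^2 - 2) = 8*q^2 + 9*q + 1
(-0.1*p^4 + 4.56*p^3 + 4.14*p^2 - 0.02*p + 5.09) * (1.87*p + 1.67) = -0.187*p^5 + 8.3602*p^4 + 15.357*p^3 + 6.8764*p^2 + 9.4849*p + 8.5003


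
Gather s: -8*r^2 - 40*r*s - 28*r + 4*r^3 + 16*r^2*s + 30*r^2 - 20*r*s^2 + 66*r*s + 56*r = 4*r^3 + 22*r^2 - 20*r*s^2 + 28*r + s*(16*r^2 + 26*r)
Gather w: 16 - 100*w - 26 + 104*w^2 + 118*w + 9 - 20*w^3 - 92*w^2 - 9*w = -20*w^3 + 12*w^2 + 9*w - 1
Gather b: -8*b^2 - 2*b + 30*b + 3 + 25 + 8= -8*b^2 + 28*b + 36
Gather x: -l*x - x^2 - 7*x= -x^2 + x*(-l - 7)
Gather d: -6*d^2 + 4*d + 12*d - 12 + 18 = -6*d^2 + 16*d + 6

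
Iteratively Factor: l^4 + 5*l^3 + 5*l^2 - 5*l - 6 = (l + 3)*(l^3 + 2*l^2 - l - 2) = (l + 2)*(l + 3)*(l^2 - 1) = (l - 1)*(l + 2)*(l + 3)*(l + 1)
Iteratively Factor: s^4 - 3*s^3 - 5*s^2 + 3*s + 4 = (s + 1)*(s^3 - 4*s^2 - s + 4) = (s + 1)^2*(s^2 - 5*s + 4) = (s - 1)*(s + 1)^2*(s - 4)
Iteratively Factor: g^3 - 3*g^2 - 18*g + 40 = (g + 4)*(g^2 - 7*g + 10) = (g - 2)*(g + 4)*(g - 5)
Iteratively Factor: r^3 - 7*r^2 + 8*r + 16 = (r - 4)*(r^2 - 3*r - 4) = (r - 4)^2*(r + 1)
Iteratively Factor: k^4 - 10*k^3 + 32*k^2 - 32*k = (k - 4)*(k^3 - 6*k^2 + 8*k) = (k - 4)*(k - 2)*(k^2 - 4*k) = k*(k - 4)*(k - 2)*(k - 4)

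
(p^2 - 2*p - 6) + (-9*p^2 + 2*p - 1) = -8*p^2 - 7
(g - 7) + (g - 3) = 2*g - 10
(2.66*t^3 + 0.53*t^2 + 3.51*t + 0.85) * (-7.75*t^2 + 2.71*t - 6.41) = -20.615*t^5 + 3.1011*t^4 - 42.8168*t^3 - 0.472700000000001*t^2 - 20.1956*t - 5.4485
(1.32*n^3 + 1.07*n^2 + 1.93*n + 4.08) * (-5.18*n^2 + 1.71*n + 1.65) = -6.8376*n^5 - 3.2854*n^4 - 5.9897*n^3 - 16.0686*n^2 + 10.1613*n + 6.732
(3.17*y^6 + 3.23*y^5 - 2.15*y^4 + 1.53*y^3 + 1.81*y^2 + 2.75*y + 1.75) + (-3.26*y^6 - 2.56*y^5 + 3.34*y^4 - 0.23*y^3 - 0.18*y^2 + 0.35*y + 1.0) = -0.0899999999999999*y^6 + 0.67*y^5 + 1.19*y^4 + 1.3*y^3 + 1.63*y^2 + 3.1*y + 2.75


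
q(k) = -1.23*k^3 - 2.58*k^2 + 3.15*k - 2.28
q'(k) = -3.69*k^2 - 5.16*k + 3.15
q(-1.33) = -8.14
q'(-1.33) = 3.49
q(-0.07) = -2.51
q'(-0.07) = 3.49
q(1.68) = -10.10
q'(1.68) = -15.93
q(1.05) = -3.24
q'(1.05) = -6.34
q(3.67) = -86.27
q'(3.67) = -65.49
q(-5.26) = 88.77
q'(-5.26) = -71.80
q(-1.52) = -8.71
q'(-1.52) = 2.47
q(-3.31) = 3.63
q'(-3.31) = -20.20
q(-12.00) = 1713.84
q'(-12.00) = -466.29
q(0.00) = -2.28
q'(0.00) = 3.15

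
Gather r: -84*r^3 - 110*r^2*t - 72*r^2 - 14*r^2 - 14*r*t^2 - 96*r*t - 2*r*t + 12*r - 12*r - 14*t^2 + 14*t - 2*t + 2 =-84*r^3 + r^2*(-110*t - 86) + r*(-14*t^2 - 98*t) - 14*t^2 + 12*t + 2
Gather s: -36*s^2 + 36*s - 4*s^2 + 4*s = -40*s^2 + 40*s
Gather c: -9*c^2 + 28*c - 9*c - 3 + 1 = -9*c^2 + 19*c - 2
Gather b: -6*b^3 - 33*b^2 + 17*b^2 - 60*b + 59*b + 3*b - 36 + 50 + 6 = -6*b^3 - 16*b^2 + 2*b + 20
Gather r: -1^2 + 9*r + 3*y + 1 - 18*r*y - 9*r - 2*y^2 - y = -18*r*y - 2*y^2 + 2*y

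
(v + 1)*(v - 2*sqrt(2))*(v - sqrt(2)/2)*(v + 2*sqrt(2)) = v^4 - sqrt(2)*v^3/2 + v^3 - 8*v^2 - sqrt(2)*v^2/2 - 8*v + 4*sqrt(2)*v + 4*sqrt(2)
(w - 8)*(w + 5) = w^2 - 3*w - 40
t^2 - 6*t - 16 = (t - 8)*(t + 2)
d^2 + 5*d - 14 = (d - 2)*(d + 7)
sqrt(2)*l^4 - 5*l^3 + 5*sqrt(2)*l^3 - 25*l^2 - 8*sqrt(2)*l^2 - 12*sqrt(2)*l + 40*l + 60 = (l - 2)*(l + 6)*(l - 5*sqrt(2)/2)*(sqrt(2)*l + sqrt(2))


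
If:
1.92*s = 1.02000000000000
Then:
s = 0.53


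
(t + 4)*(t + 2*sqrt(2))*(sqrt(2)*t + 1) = sqrt(2)*t^3 + 5*t^2 + 4*sqrt(2)*t^2 + 2*sqrt(2)*t + 20*t + 8*sqrt(2)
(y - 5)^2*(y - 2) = y^3 - 12*y^2 + 45*y - 50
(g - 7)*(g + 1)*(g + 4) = g^3 - 2*g^2 - 31*g - 28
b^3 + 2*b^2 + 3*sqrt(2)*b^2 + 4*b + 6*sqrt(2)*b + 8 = (b + 2)*(b + sqrt(2))*(b + 2*sqrt(2))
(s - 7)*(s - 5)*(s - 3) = s^3 - 15*s^2 + 71*s - 105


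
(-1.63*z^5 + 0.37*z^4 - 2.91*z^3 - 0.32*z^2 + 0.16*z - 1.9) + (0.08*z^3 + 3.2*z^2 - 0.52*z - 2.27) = -1.63*z^5 + 0.37*z^4 - 2.83*z^3 + 2.88*z^2 - 0.36*z - 4.17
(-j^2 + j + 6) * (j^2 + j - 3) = -j^4 + 10*j^2 + 3*j - 18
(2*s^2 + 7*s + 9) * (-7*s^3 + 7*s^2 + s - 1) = -14*s^5 - 35*s^4 - 12*s^3 + 68*s^2 + 2*s - 9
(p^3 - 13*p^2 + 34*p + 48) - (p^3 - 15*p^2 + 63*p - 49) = 2*p^2 - 29*p + 97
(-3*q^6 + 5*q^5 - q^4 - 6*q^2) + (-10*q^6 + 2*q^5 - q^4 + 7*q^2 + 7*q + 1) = -13*q^6 + 7*q^5 - 2*q^4 + q^2 + 7*q + 1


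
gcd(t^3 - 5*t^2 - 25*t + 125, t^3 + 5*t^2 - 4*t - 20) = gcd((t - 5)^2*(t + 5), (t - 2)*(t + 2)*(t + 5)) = t + 5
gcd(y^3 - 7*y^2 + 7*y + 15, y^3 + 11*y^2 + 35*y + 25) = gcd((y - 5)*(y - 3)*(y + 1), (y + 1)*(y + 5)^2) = y + 1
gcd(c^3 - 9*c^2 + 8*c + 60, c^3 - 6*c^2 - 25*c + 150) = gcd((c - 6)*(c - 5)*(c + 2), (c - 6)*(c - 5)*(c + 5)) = c^2 - 11*c + 30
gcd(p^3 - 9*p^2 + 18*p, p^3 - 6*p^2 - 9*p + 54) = p^2 - 9*p + 18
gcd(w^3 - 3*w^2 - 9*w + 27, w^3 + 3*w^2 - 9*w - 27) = w^2 - 9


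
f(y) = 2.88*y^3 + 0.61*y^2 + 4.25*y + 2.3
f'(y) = 8.64*y^2 + 1.22*y + 4.25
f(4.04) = 219.33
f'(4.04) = 150.20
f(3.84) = 190.69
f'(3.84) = 136.34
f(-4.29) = -232.09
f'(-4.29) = 158.03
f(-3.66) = -146.28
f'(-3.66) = 115.52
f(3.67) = 168.47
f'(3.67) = 125.10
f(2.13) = 41.95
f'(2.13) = 46.05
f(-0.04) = 2.13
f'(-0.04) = 4.22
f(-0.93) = -3.44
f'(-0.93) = 10.59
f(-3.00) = -82.72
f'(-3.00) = 78.35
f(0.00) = 2.30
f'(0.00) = 4.25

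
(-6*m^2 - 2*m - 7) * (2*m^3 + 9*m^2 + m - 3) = -12*m^5 - 58*m^4 - 38*m^3 - 47*m^2 - m + 21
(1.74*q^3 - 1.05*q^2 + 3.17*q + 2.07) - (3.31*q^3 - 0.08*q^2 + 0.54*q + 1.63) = -1.57*q^3 - 0.97*q^2 + 2.63*q + 0.44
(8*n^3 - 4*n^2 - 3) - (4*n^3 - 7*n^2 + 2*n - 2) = 4*n^3 + 3*n^2 - 2*n - 1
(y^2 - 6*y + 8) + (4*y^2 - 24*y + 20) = 5*y^2 - 30*y + 28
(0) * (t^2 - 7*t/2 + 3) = 0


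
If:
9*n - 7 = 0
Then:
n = 7/9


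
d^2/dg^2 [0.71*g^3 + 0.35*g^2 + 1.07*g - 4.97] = 4.26*g + 0.7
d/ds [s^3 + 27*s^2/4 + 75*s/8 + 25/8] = 3*s^2 + 27*s/2 + 75/8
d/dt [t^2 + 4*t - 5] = 2*t + 4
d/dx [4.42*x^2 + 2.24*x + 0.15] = 8.84*x + 2.24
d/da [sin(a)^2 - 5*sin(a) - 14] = (2*sin(a) - 5)*cos(a)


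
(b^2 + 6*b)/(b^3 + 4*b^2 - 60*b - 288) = b/(b^2 - 2*b - 48)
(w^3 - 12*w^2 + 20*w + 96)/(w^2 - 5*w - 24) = (w^2 - 4*w - 12)/(w + 3)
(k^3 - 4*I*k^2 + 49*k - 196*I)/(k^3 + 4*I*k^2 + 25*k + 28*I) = (k - 7*I)/(k + I)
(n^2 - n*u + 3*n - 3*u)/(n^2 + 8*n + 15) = (n - u)/(n + 5)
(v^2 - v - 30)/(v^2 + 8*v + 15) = (v - 6)/(v + 3)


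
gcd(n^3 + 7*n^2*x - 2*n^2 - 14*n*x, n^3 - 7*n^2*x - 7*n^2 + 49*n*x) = n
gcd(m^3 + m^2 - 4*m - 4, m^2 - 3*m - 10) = m + 2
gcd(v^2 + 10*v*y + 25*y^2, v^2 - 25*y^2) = v + 5*y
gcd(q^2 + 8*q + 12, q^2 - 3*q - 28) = 1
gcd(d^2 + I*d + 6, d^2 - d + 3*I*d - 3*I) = d + 3*I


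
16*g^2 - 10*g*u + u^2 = (-8*g + u)*(-2*g + u)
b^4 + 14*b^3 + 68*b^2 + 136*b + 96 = (b + 2)^2*(b + 4)*(b + 6)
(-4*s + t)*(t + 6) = -4*s*t - 24*s + t^2 + 6*t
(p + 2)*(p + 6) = p^2 + 8*p + 12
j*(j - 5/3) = j^2 - 5*j/3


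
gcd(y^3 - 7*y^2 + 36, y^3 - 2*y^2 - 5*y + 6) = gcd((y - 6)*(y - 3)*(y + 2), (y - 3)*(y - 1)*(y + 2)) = y^2 - y - 6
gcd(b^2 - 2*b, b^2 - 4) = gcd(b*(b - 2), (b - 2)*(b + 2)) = b - 2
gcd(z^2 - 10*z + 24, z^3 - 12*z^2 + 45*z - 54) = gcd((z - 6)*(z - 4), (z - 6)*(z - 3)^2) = z - 6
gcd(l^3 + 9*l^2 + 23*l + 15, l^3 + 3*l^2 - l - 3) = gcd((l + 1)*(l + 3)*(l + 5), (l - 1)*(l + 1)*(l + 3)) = l^2 + 4*l + 3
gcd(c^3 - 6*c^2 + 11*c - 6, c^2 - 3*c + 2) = c^2 - 3*c + 2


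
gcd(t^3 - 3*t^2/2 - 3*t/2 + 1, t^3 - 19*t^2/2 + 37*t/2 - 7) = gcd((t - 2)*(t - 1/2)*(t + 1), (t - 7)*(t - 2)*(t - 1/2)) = t^2 - 5*t/2 + 1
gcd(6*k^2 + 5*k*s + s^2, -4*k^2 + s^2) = 2*k + s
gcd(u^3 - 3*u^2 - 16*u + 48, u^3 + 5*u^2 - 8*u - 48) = u^2 + u - 12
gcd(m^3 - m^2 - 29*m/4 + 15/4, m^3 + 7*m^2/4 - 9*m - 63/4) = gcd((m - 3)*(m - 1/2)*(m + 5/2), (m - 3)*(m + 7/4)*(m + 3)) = m - 3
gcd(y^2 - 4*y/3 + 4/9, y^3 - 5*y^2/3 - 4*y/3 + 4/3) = y - 2/3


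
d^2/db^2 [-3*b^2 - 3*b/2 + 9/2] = -6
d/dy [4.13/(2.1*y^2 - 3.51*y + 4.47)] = (14.4963 - 17.346*y)/(2.1*y^2 - 3.51*y + 4.47)^2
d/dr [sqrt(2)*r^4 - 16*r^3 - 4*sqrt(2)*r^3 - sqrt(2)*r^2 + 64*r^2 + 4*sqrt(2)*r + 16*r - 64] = 4*sqrt(2)*r^3 - 48*r^2 - 12*sqrt(2)*r^2 - 2*sqrt(2)*r + 128*r + 4*sqrt(2) + 16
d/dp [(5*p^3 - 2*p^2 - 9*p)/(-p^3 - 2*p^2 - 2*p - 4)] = 2*(-6*p^4 - 19*p^3 - 37*p^2 + 8*p + 18)/(p^6 + 4*p^5 + 8*p^4 + 16*p^3 + 20*p^2 + 16*p + 16)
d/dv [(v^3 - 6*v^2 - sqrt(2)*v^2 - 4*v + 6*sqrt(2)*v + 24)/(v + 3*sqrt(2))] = 2*(v^3 - 3*v^2 + 4*sqrt(2)*v^2 - 18*sqrt(2)*v - 6*v - 6*sqrt(2) + 6)/(v^2 + 6*sqrt(2)*v + 18)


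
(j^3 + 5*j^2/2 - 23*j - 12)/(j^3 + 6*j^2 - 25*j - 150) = (j^2 - 7*j/2 - 2)/(j^2 - 25)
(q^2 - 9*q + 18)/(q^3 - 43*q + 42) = (q - 3)/(q^2 + 6*q - 7)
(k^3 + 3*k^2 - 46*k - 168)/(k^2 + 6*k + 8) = (k^2 - k - 42)/(k + 2)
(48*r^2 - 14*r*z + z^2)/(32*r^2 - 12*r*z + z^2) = (-6*r + z)/(-4*r + z)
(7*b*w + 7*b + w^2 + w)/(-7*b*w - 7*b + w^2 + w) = (7*b + w)/(-7*b + w)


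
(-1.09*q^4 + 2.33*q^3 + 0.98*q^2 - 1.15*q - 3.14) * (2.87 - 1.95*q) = 2.1255*q^5 - 7.6718*q^4 + 4.7761*q^3 + 5.0551*q^2 + 2.8225*q - 9.0118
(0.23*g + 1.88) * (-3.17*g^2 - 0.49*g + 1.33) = -0.7291*g^3 - 6.0723*g^2 - 0.6153*g + 2.5004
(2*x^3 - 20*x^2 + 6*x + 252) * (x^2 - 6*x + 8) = 2*x^5 - 32*x^4 + 142*x^3 + 56*x^2 - 1464*x + 2016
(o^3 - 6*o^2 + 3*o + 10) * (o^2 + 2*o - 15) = o^5 - 4*o^4 - 24*o^3 + 106*o^2 - 25*o - 150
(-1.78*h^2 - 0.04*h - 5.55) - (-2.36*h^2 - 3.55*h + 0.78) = 0.58*h^2 + 3.51*h - 6.33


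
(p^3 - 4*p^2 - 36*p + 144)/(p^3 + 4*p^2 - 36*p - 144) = (p - 4)/(p + 4)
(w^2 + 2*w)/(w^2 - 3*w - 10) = w/(w - 5)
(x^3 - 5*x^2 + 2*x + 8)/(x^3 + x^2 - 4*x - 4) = (x - 4)/(x + 2)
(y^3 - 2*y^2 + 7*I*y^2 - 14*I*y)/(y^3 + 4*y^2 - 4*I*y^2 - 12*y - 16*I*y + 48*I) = y*(y + 7*I)/(y^2 + 2*y*(3 - 2*I) - 24*I)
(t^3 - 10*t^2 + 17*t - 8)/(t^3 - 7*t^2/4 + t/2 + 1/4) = 4*(t - 8)/(4*t + 1)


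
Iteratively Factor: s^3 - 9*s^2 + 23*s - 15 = (s - 5)*(s^2 - 4*s + 3) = (s - 5)*(s - 1)*(s - 3)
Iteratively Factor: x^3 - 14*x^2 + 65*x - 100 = (x - 5)*(x^2 - 9*x + 20) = (x - 5)^2*(x - 4)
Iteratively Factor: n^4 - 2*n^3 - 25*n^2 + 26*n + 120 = (n - 5)*(n^3 + 3*n^2 - 10*n - 24) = (n - 5)*(n - 3)*(n^2 + 6*n + 8) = (n - 5)*(n - 3)*(n + 2)*(n + 4)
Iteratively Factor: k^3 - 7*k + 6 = (k + 3)*(k^2 - 3*k + 2) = (k - 2)*(k + 3)*(k - 1)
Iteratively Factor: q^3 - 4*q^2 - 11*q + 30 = (q - 5)*(q^2 + q - 6) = (q - 5)*(q + 3)*(q - 2)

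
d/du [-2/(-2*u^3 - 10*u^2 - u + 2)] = 2*(-6*u^2 - 20*u - 1)/(2*u^3 + 10*u^2 + u - 2)^2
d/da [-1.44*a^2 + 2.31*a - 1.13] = 2.31 - 2.88*a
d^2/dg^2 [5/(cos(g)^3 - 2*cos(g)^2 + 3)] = 5*((1 - cos(4*g))*(3*cos(g) - 4)^2 + (3*cos(g) - 16*cos(2*g) + 9*cos(3*g))*(cos(g)^3 - 2*cos(g)^2 + 3))/(4*(cos(g)^3 - 2*cos(g)^2 + 3)^3)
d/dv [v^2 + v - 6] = 2*v + 1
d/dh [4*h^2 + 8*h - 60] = 8*h + 8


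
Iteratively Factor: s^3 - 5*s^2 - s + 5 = (s + 1)*(s^2 - 6*s + 5) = (s - 5)*(s + 1)*(s - 1)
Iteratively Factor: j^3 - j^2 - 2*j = (j + 1)*(j^2 - 2*j) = (j - 2)*(j + 1)*(j)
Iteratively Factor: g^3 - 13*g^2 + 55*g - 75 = (g - 5)*(g^2 - 8*g + 15) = (g - 5)^2*(g - 3)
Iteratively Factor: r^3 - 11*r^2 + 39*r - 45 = (r - 5)*(r^2 - 6*r + 9) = (r - 5)*(r - 3)*(r - 3)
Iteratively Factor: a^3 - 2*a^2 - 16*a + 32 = (a + 4)*(a^2 - 6*a + 8) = (a - 4)*(a + 4)*(a - 2)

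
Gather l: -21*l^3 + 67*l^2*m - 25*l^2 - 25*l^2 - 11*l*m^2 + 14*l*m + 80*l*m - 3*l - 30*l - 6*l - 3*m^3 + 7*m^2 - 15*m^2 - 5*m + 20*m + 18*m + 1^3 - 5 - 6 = -21*l^3 + l^2*(67*m - 50) + l*(-11*m^2 + 94*m - 39) - 3*m^3 - 8*m^2 + 33*m - 10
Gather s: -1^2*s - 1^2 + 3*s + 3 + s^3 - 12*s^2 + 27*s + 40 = s^3 - 12*s^2 + 29*s + 42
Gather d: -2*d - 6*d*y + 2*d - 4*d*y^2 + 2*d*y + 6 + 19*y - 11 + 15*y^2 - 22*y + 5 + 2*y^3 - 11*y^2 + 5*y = d*(-4*y^2 - 4*y) + 2*y^3 + 4*y^2 + 2*y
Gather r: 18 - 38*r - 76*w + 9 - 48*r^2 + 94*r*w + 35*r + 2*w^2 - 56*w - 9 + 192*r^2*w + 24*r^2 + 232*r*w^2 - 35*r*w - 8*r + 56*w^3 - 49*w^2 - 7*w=r^2*(192*w - 24) + r*(232*w^2 + 59*w - 11) + 56*w^3 - 47*w^2 - 139*w + 18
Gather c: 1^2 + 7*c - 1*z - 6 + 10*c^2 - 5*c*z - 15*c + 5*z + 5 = 10*c^2 + c*(-5*z - 8) + 4*z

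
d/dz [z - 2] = 1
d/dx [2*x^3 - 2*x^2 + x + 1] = 6*x^2 - 4*x + 1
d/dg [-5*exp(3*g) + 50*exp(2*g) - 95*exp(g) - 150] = (-15*exp(2*g) + 100*exp(g) - 95)*exp(g)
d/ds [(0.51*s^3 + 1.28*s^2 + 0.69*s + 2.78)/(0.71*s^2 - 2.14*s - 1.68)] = (0.3621*s^4 - 2.1828*s^3 - 5.7995*s^2 - 8.2484*s + 4.79)/(0.5041*s^4 - 3.0388*s^3 + 2.194*s^2 + 7.1904*s + 2.8224)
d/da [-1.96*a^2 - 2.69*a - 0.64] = -3.92*a - 2.69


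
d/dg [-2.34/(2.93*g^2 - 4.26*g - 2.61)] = (13.7124*g - 9.9684)/(-2.93*g^2 + 4.26*g + 2.61)^2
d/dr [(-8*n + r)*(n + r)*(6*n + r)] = -50*n^2 - 2*n*r + 3*r^2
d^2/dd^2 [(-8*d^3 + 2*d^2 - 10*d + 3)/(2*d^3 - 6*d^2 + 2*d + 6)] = 2*(-11*d^6 - 3*d^5 + 123*d^4 - 134*d^3 + 126*d^2 - 270*d + 39)/(d^9 - 9*d^8 + 30*d^7 - 36*d^6 - 24*d^5 + 90*d^4 - 26*d^3 - 72*d^2 + 27*d + 27)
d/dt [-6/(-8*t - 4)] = -3/(2*t + 1)^2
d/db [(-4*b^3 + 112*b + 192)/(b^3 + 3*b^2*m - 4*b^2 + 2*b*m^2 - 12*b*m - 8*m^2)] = 4*((28 - 3*b^2)*(b^3 + 3*b^2*m - 4*b^2 + 2*b*m^2 - 12*b*m - 8*m^2) - (-b^3 + 28*b + 48)*(3*b^2 + 6*b*m - 8*b + 2*m^2 - 12*m))/(b^3 + 3*b^2*m - 4*b^2 + 2*b*m^2 - 12*b*m - 8*m^2)^2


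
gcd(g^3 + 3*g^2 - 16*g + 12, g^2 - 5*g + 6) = g - 2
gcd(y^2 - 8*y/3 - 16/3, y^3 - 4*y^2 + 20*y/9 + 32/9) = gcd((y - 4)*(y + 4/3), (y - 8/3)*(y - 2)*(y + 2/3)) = 1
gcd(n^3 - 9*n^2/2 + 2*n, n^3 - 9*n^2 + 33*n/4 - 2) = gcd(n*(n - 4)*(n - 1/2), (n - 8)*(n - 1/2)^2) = n - 1/2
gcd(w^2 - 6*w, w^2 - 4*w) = w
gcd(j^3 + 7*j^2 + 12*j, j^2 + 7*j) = j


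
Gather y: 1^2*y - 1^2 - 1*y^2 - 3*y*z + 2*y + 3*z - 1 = -y^2 + y*(3 - 3*z) + 3*z - 2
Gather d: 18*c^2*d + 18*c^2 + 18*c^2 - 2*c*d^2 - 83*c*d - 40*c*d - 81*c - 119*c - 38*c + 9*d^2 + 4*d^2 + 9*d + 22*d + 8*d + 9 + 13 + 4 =36*c^2 - 238*c + d^2*(13 - 2*c) + d*(18*c^2 - 123*c + 39) + 26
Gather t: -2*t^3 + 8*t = -2*t^3 + 8*t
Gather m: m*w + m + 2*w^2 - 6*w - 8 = m*(w + 1) + 2*w^2 - 6*w - 8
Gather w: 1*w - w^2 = -w^2 + w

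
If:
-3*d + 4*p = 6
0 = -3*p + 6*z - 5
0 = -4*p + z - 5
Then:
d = -226/63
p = -25/21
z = 5/21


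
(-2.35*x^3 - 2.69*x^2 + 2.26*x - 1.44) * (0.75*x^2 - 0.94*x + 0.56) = -1.7625*x^5 + 0.1915*x^4 + 2.9076*x^3 - 4.7108*x^2 + 2.6192*x - 0.8064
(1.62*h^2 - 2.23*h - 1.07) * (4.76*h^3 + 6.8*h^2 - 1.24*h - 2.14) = 7.7112*h^5 + 0.401200000000001*h^4 - 22.266*h^3 - 7.9776*h^2 + 6.099*h + 2.2898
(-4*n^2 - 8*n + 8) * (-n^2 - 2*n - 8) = 4*n^4 + 16*n^3 + 40*n^2 + 48*n - 64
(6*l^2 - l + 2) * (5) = 30*l^2 - 5*l + 10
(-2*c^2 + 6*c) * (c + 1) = -2*c^3 + 4*c^2 + 6*c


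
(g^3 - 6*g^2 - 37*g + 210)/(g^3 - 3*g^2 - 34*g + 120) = (g - 7)/(g - 4)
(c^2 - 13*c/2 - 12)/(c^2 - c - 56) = (c + 3/2)/(c + 7)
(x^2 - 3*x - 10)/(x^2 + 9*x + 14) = (x - 5)/(x + 7)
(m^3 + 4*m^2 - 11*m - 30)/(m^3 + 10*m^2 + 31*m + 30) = (m - 3)/(m + 3)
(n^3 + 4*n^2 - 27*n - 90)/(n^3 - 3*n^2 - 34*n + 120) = (n + 3)/(n - 4)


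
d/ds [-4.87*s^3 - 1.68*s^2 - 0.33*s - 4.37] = -14.61*s^2 - 3.36*s - 0.33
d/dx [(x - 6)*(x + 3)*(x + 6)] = 3*x^2 + 6*x - 36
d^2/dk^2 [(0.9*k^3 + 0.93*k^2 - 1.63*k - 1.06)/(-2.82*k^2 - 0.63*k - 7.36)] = (-1.4210854715202e-14*k^5 - 1.4210854715202e-14*k^4 + 65.87424*k^3 + 141.35256*k^2 - 484.20252*k - 159.03102)/(22.425768*k^6 + 15.030036*k^5 + 178.946766*k^4 + 78.704703*k^3 + 467.038368*k^2 + 102.380544*k + 398.688256)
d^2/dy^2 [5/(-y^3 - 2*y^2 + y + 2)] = 10*((3*y + 2)*(y^3 + 2*y^2 - y - 2) - (3*y^2 + 4*y - 1)^2)/(y^3 + 2*y^2 - y - 2)^3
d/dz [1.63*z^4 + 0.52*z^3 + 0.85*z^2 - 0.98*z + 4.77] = 6.52*z^3 + 1.56*z^2 + 1.7*z - 0.98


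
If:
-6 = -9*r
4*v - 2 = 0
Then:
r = 2/3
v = 1/2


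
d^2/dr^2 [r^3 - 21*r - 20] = 6*r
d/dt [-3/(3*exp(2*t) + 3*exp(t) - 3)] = (2*exp(t) + 1)*exp(t)/(exp(2*t) + exp(t) - 1)^2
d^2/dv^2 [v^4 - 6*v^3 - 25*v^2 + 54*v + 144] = 12*v^2 - 36*v - 50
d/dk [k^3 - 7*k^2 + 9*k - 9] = 3*k^2 - 14*k + 9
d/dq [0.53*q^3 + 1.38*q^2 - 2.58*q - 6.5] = 1.59*q^2 + 2.76*q - 2.58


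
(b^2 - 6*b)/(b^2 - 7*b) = (b - 6)/(b - 7)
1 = 1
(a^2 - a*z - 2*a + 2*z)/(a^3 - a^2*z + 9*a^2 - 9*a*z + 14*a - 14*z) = (a - 2)/(a^2 + 9*a + 14)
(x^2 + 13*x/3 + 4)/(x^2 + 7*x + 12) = (x + 4/3)/(x + 4)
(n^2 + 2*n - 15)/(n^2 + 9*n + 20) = (n - 3)/(n + 4)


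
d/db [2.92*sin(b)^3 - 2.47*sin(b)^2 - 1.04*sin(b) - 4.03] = (8.76*sin(b)^2 - 4.94*sin(b) - 1.04)*cos(b)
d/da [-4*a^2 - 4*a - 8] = -8*a - 4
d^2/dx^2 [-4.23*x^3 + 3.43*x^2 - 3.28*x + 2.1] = 6.86 - 25.38*x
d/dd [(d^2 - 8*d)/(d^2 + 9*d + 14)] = (17*d^2 + 28*d - 112)/(d^4 + 18*d^3 + 109*d^2 + 252*d + 196)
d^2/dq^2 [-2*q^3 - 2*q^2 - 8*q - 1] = -12*q - 4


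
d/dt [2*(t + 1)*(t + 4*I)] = 4*t + 2 + 8*I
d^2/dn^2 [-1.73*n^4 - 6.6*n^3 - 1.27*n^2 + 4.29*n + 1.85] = -20.76*n^2 - 39.6*n - 2.54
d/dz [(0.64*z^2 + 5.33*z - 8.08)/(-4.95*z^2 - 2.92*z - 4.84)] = (24.5147*z^2 - 86.1872*z - 49.3908)/(24.5025*z^4 + 28.908*z^3 + 56.4424*z^2 + 28.2656*z + 23.4256)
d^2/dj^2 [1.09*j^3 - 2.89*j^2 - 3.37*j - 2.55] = 6.54*j - 5.78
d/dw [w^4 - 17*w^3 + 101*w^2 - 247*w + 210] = 4*w^3 - 51*w^2 + 202*w - 247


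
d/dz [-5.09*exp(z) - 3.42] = -5.09*exp(z)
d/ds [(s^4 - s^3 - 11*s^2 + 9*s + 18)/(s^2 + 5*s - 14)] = 2*(s^3 + 11*s^2 + 7*s - 27)/(s^2 + 14*s + 49)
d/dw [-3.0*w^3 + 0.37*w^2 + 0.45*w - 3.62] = -9.0*w^2 + 0.74*w + 0.45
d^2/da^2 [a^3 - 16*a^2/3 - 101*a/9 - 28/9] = 6*a - 32/3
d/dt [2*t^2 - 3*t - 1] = 4*t - 3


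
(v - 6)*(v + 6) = v^2 - 36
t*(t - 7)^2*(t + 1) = t^4 - 13*t^3 + 35*t^2 + 49*t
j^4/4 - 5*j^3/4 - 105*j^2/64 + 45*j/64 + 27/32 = (j/4 + 1/4)*(j - 6)*(j - 3/4)*(j + 3/4)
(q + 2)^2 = q^2 + 4*q + 4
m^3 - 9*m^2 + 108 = (m - 6)^2*(m + 3)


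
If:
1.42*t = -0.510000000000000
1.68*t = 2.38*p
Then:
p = -0.25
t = -0.36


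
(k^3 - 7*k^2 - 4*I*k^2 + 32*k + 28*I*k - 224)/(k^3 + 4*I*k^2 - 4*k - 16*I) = (k^2 - k*(7 + 8*I) + 56*I)/(k^2 - 4)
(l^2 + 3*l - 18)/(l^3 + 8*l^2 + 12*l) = (l - 3)/(l*(l + 2))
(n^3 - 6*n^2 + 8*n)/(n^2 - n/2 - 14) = 2*n*(n - 2)/(2*n + 7)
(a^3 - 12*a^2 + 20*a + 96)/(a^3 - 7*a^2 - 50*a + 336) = (a + 2)/(a + 7)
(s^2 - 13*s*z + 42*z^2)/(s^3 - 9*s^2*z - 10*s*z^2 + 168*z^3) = 1/(s + 4*z)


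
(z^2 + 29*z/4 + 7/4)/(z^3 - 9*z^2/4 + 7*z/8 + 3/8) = 2*(z + 7)/(2*z^2 - 5*z + 3)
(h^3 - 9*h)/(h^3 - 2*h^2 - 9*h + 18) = h/(h - 2)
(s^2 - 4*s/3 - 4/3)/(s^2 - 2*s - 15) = (-3*s^2 + 4*s + 4)/(3*(-s^2 + 2*s + 15))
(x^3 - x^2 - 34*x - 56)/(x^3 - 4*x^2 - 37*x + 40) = (x^3 - x^2 - 34*x - 56)/(x^3 - 4*x^2 - 37*x + 40)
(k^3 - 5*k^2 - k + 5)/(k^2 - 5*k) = k - 1/k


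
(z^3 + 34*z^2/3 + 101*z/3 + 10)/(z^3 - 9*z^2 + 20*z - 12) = (3*z^3 + 34*z^2 + 101*z + 30)/(3*(z^3 - 9*z^2 + 20*z - 12))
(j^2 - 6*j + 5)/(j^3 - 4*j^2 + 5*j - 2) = (j - 5)/(j^2 - 3*j + 2)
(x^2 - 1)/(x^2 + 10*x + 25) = (x^2 - 1)/(x^2 + 10*x + 25)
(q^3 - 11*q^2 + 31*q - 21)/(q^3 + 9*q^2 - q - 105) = (q^2 - 8*q + 7)/(q^2 + 12*q + 35)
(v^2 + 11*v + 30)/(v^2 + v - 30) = (v + 5)/(v - 5)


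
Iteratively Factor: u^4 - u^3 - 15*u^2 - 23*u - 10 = (u - 5)*(u^3 + 4*u^2 + 5*u + 2) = (u - 5)*(u + 2)*(u^2 + 2*u + 1) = (u - 5)*(u + 1)*(u + 2)*(u + 1)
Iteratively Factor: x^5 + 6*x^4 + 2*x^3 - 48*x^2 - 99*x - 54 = (x + 3)*(x^4 + 3*x^3 - 7*x^2 - 27*x - 18) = (x + 1)*(x + 3)*(x^3 + 2*x^2 - 9*x - 18) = (x + 1)*(x + 3)^2*(x^2 - x - 6) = (x - 3)*(x + 1)*(x + 3)^2*(x + 2)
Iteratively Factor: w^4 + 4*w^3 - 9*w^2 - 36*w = (w)*(w^3 + 4*w^2 - 9*w - 36) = w*(w + 4)*(w^2 - 9) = w*(w - 3)*(w + 4)*(w + 3)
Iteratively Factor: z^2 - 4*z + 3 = (z - 3)*(z - 1)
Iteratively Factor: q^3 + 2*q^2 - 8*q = (q - 2)*(q^2 + 4*q) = q*(q - 2)*(q + 4)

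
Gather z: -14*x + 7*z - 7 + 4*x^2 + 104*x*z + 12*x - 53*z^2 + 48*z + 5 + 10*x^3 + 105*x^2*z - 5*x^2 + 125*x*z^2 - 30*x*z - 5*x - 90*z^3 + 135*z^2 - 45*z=10*x^3 - x^2 - 7*x - 90*z^3 + z^2*(125*x + 82) + z*(105*x^2 + 74*x + 10) - 2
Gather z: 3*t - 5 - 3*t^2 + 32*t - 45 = -3*t^2 + 35*t - 50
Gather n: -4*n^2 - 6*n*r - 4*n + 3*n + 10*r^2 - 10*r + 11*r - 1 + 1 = -4*n^2 + n*(-6*r - 1) + 10*r^2 + r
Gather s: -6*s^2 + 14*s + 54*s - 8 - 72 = -6*s^2 + 68*s - 80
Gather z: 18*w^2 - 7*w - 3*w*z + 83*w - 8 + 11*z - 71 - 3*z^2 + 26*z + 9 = 18*w^2 + 76*w - 3*z^2 + z*(37 - 3*w) - 70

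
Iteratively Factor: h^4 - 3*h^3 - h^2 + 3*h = (h - 3)*(h^3 - h) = (h - 3)*(h + 1)*(h^2 - h) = h*(h - 3)*(h + 1)*(h - 1)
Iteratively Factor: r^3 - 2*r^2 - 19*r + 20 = (r + 4)*(r^2 - 6*r + 5) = (r - 5)*(r + 4)*(r - 1)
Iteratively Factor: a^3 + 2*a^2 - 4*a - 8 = (a + 2)*(a^2 - 4) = (a - 2)*(a + 2)*(a + 2)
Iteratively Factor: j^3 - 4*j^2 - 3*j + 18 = (j - 3)*(j^2 - j - 6) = (j - 3)^2*(j + 2)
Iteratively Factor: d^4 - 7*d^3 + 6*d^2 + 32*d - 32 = (d - 4)*(d^3 - 3*d^2 - 6*d + 8) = (d - 4)^2*(d^2 + d - 2) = (d - 4)^2*(d - 1)*(d + 2)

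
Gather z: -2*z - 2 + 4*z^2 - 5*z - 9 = 4*z^2 - 7*z - 11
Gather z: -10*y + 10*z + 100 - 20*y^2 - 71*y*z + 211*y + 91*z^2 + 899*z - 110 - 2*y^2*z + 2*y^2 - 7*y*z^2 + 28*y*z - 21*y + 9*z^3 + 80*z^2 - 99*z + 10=-18*y^2 + 180*y + 9*z^3 + z^2*(171 - 7*y) + z*(-2*y^2 - 43*y + 810)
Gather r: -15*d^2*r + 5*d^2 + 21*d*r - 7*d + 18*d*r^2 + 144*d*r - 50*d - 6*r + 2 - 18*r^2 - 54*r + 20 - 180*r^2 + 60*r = 5*d^2 - 57*d + r^2*(18*d - 198) + r*(-15*d^2 + 165*d) + 22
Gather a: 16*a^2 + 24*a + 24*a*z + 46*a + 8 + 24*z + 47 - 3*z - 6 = 16*a^2 + a*(24*z + 70) + 21*z + 49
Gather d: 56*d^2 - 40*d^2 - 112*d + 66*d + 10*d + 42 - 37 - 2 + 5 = 16*d^2 - 36*d + 8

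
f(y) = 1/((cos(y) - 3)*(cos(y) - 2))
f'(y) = sin(y)/((cos(y) - 3)*(cos(y) - 2)^2) + sin(y)/((cos(y) - 3)^2*(cos(y) - 2)) = (2*cos(y) - 5)*sin(y)/((cos(y) - 3)^2*(cos(y) - 2)^2)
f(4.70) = 0.16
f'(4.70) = 0.14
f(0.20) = 0.49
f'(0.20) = -0.14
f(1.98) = 0.12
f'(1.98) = -0.08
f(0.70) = 0.36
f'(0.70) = -0.29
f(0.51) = 0.42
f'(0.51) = -0.28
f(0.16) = 0.49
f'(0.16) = -0.12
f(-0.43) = 0.44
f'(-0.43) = 0.25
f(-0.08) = 0.50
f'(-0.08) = 0.06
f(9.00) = 0.09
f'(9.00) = -0.02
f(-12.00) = 0.40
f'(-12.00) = -0.29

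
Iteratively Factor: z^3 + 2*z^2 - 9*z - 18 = (z + 2)*(z^2 - 9) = (z - 3)*(z + 2)*(z + 3)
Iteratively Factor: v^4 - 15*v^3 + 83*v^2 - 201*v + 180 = (v - 3)*(v^3 - 12*v^2 + 47*v - 60) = (v - 5)*(v - 3)*(v^2 - 7*v + 12) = (v - 5)*(v - 4)*(v - 3)*(v - 3)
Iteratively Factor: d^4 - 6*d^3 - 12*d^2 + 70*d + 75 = (d + 1)*(d^3 - 7*d^2 - 5*d + 75) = (d - 5)*(d + 1)*(d^2 - 2*d - 15) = (d - 5)*(d + 1)*(d + 3)*(d - 5)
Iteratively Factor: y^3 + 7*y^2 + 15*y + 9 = (y + 3)*(y^2 + 4*y + 3) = (y + 3)^2*(y + 1)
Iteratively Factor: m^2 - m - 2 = (m - 2)*(m + 1)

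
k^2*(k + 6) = k^3 + 6*k^2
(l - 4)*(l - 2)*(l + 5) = l^3 - l^2 - 22*l + 40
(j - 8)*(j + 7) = j^2 - j - 56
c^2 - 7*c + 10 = (c - 5)*(c - 2)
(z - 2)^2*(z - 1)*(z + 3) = z^4 - 2*z^3 - 7*z^2 + 20*z - 12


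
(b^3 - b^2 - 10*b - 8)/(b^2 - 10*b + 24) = (b^2 + 3*b + 2)/(b - 6)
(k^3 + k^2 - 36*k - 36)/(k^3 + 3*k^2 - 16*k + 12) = (k^2 - 5*k - 6)/(k^2 - 3*k + 2)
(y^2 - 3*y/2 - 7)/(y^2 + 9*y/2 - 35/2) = (2*y^2 - 3*y - 14)/(2*y^2 + 9*y - 35)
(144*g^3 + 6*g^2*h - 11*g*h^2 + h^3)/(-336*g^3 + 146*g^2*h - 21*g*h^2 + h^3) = (-3*g - h)/(7*g - h)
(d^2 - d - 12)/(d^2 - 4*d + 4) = (d^2 - d - 12)/(d^2 - 4*d + 4)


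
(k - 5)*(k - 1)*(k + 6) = k^3 - 31*k + 30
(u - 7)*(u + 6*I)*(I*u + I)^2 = -u^4 + 5*u^3 - 6*I*u^3 + 13*u^2 + 30*I*u^2 + 7*u + 78*I*u + 42*I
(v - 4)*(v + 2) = v^2 - 2*v - 8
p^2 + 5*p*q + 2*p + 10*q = (p + 2)*(p + 5*q)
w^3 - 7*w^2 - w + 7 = (w - 7)*(w - 1)*(w + 1)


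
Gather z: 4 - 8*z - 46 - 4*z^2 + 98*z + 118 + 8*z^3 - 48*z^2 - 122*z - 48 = 8*z^3 - 52*z^2 - 32*z + 28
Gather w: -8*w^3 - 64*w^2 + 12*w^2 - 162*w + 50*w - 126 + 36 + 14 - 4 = -8*w^3 - 52*w^2 - 112*w - 80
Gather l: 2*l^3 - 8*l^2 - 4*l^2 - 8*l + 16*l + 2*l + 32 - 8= 2*l^3 - 12*l^2 + 10*l + 24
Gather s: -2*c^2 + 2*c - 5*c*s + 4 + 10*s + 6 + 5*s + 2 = -2*c^2 + 2*c + s*(15 - 5*c) + 12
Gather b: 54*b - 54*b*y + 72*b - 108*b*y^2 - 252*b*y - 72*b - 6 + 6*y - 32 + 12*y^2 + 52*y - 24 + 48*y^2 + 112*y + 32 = b*(-108*y^2 - 306*y + 54) + 60*y^2 + 170*y - 30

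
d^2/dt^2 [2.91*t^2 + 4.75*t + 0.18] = 5.82000000000000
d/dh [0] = 0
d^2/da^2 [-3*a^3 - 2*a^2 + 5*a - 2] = -18*a - 4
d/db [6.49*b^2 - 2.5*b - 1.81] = 12.98*b - 2.5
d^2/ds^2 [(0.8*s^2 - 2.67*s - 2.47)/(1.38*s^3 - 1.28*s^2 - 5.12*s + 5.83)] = (3.04704*s^6 - 30.508488*s^5 + 5.76619199999999*s^4 - 77.2654719999999*s^3 + 374.02524*s^2 - 97.439172*s - 271.378016)/(2.628072*s^9 - 7.312896*s^8 - 22.468608*s^7 + 85.474612*s^6 + 21.57312*s^5 - 319.162368*s^4 + 235.741246*s^3 + 327.97248*s^2 - 522.069504*s + 198.155287)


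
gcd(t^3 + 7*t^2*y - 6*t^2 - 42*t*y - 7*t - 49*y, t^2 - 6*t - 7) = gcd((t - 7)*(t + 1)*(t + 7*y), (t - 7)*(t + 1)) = t^2 - 6*t - 7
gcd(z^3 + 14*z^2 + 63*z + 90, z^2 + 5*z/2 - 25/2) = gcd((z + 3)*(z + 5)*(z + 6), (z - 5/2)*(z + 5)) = z + 5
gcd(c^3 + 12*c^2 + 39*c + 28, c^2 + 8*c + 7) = c^2 + 8*c + 7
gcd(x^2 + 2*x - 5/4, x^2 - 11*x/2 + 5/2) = x - 1/2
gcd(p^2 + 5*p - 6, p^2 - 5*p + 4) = p - 1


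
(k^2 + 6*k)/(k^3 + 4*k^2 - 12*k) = 1/(k - 2)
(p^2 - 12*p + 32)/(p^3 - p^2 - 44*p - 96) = (p - 4)/(p^2 + 7*p + 12)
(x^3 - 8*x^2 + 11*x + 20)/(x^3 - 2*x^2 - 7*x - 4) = (x - 5)/(x + 1)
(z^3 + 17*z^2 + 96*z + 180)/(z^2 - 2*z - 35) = (z^2 + 12*z + 36)/(z - 7)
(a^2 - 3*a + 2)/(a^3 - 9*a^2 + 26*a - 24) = (a - 1)/(a^2 - 7*a + 12)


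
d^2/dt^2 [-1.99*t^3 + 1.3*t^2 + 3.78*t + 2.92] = 2.6 - 11.94*t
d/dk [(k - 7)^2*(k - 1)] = 3*(k - 7)*(k - 3)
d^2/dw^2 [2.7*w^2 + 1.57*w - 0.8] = 5.40000000000000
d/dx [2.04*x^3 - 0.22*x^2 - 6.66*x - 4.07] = 6.12*x^2 - 0.44*x - 6.66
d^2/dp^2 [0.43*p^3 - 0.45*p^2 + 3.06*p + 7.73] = 2.58*p - 0.9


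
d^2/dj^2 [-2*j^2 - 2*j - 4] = -4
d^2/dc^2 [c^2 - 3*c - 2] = 2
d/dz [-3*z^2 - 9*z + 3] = -6*z - 9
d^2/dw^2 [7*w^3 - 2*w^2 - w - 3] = 42*w - 4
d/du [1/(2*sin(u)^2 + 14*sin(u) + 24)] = -(2*sin(u) + 7)*cos(u)/(2*(sin(u)^2 + 7*sin(u) + 12)^2)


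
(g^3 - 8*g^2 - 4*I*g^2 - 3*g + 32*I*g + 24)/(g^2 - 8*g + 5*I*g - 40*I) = (g^2 - 4*I*g - 3)/(g + 5*I)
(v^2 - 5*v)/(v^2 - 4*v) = (v - 5)/(v - 4)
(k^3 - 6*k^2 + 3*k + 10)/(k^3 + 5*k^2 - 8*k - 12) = (k - 5)/(k + 6)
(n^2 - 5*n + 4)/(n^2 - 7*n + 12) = (n - 1)/(n - 3)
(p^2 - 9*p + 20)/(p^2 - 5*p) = (p - 4)/p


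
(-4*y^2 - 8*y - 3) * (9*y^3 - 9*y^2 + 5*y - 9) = -36*y^5 - 36*y^4 + 25*y^3 + 23*y^2 + 57*y + 27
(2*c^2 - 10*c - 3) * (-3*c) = -6*c^3 + 30*c^2 + 9*c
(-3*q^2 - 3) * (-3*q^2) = 9*q^4 + 9*q^2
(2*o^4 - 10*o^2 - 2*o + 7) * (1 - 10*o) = -20*o^5 + 2*o^4 + 100*o^3 + 10*o^2 - 72*o + 7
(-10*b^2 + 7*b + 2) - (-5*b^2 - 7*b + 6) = -5*b^2 + 14*b - 4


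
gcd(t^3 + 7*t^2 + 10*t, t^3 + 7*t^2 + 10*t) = t^3 + 7*t^2 + 10*t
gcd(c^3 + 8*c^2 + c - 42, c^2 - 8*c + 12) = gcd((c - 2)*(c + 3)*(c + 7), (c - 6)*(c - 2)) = c - 2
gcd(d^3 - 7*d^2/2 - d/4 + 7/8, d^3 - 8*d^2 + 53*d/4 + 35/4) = d^2 - 3*d - 7/4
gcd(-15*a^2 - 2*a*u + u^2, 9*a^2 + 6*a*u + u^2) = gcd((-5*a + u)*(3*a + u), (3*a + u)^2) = 3*a + u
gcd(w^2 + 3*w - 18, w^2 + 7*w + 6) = w + 6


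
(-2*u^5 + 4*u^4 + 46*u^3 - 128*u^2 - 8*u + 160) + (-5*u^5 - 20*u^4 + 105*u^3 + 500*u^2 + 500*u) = -7*u^5 - 16*u^4 + 151*u^3 + 372*u^2 + 492*u + 160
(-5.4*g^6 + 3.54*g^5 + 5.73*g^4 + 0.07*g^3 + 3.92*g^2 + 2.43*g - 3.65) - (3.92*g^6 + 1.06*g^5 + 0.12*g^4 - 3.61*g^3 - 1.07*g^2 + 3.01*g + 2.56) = -9.32*g^6 + 2.48*g^5 + 5.61*g^4 + 3.68*g^3 + 4.99*g^2 - 0.58*g - 6.21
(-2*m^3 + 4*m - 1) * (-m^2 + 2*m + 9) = 2*m^5 - 4*m^4 - 22*m^3 + 9*m^2 + 34*m - 9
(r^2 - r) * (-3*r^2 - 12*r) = -3*r^4 - 9*r^3 + 12*r^2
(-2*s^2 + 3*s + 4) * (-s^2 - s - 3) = 2*s^4 - s^3 - s^2 - 13*s - 12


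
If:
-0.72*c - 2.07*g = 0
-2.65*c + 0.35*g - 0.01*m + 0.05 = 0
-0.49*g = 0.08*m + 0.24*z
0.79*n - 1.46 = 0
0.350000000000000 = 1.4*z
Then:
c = 0.02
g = -0.01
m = -0.71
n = 1.85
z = 0.25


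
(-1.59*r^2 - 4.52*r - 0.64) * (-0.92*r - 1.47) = 1.4628*r^3 + 6.4957*r^2 + 7.2332*r + 0.9408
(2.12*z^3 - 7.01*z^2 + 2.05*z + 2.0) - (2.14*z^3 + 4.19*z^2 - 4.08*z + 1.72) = -0.02*z^3 - 11.2*z^2 + 6.13*z + 0.28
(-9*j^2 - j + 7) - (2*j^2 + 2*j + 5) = -11*j^2 - 3*j + 2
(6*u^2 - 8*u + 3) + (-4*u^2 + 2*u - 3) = 2*u^2 - 6*u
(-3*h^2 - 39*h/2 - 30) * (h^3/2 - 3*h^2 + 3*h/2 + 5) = -3*h^5/2 - 3*h^4/4 + 39*h^3 + 183*h^2/4 - 285*h/2 - 150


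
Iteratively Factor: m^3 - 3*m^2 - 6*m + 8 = (m + 2)*(m^2 - 5*m + 4) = (m - 4)*(m + 2)*(m - 1)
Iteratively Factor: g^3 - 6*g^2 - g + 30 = (g - 5)*(g^2 - g - 6) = (g - 5)*(g + 2)*(g - 3)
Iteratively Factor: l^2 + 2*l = (l)*(l + 2)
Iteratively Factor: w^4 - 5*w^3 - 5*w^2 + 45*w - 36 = (w - 1)*(w^3 - 4*w^2 - 9*w + 36) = (w - 1)*(w + 3)*(w^2 - 7*w + 12) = (w - 3)*(w - 1)*(w + 3)*(w - 4)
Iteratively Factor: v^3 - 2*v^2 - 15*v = (v)*(v^2 - 2*v - 15) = v*(v + 3)*(v - 5)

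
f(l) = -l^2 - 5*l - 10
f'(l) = -2*l - 5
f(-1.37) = -5.03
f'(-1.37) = -2.26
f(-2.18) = -3.85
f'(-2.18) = -0.64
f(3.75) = -42.81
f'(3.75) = -12.50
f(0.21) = -11.09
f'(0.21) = -5.42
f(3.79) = -43.31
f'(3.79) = -12.58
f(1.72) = -21.56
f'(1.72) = -8.44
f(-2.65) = -3.77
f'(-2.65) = 0.30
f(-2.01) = -3.99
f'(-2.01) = -0.98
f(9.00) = -136.00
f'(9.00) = -23.00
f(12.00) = -214.00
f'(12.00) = -29.00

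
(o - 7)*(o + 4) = o^2 - 3*o - 28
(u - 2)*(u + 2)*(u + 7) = u^3 + 7*u^2 - 4*u - 28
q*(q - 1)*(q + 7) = q^3 + 6*q^2 - 7*q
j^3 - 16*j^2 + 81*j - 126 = (j - 7)*(j - 6)*(j - 3)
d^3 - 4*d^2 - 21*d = d*(d - 7)*(d + 3)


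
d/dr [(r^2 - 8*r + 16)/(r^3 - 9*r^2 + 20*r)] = (-r^2 + 8*r - 20)/(r^2*(r^2 - 10*r + 25))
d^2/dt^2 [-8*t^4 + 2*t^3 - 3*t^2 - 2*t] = -96*t^2 + 12*t - 6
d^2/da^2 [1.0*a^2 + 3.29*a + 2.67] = 2.00000000000000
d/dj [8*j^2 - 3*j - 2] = 16*j - 3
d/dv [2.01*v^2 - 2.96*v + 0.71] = 4.02*v - 2.96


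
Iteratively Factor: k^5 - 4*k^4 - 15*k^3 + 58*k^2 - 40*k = (k + 4)*(k^4 - 8*k^3 + 17*k^2 - 10*k) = (k - 1)*(k + 4)*(k^3 - 7*k^2 + 10*k) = (k - 2)*(k - 1)*(k + 4)*(k^2 - 5*k) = k*(k - 2)*(k - 1)*(k + 4)*(k - 5)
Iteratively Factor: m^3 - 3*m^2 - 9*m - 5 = (m + 1)*(m^2 - 4*m - 5) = (m - 5)*(m + 1)*(m + 1)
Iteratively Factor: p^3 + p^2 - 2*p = (p + 2)*(p^2 - p) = p*(p + 2)*(p - 1)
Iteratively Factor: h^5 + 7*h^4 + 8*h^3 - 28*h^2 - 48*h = (h)*(h^4 + 7*h^3 + 8*h^2 - 28*h - 48) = h*(h + 4)*(h^3 + 3*h^2 - 4*h - 12) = h*(h + 2)*(h + 4)*(h^2 + h - 6) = h*(h - 2)*(h + 2)*(h + 4)*(h + 3)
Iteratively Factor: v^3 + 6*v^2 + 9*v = (v + 3)*(v^2 + 3*v) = v*(v + 3)*(v + 3)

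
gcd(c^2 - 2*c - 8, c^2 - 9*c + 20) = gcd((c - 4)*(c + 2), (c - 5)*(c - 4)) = c - 4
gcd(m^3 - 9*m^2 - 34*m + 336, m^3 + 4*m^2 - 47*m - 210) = m^2 - m - 42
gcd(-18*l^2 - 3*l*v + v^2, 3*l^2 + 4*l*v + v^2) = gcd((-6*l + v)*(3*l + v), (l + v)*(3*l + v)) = 3*l + v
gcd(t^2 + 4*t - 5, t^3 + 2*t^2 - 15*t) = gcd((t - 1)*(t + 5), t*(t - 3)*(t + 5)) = t + 5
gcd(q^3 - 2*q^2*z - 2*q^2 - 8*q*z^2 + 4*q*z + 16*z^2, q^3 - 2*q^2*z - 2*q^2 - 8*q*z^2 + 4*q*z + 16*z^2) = -q^3 + 2*q^2*z + 2*q^2 + 8*q*z^2 - 4*q*z - 16*z^2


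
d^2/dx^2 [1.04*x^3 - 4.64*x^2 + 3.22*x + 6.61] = 6.24*x - 9.28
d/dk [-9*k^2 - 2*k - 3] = -18*k - 2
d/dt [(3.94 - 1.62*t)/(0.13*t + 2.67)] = (-0.628888*t - 12.916392)/(0.13*t + 2.67)^3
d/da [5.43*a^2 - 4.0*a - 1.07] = 10.86*a - 4.0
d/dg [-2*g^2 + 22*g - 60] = 22 - 4*g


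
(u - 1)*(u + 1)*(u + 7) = u^3 + 7*u^2 - u - 7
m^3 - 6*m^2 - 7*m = m*(m - 7)*(m + 1)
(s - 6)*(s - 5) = s^2 - 11*s + 30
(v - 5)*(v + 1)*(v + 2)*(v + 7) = v^4 + 5*v^3 - 27*v^2 - 101*v - 70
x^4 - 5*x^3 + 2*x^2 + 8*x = x*(x - 4)*(x - 2)*(x + 1)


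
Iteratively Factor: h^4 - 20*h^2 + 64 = (h - 4)*(h^3 + 4*h^2 - 4*h - 16) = (h - 4)*(h + 2)*(h^2 + 2*h - 8) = (h - 4)*(h - 2)*(h + 2)*(h + 4)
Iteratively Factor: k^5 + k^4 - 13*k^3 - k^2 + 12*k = (k)*(k^4 + k^3 - 13*k^2 - k + 12) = k*(k - 1)*(k^3 + 2*k^2 - 11*k - 12) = k*(k - 1)*(k + 1)*(k^2 + k - 12) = k*(k - 1)*(k + 1)*(k + 4)*(k - 3)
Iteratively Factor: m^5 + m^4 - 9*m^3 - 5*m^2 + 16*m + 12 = (m - 2)*(m^4 + 3*m^3 - 3*m^2 - 11*m - 6) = (m - 2)*(m + 1)*(m^3 + 2*m^2 - 5*m - 6) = (m - 2)*(m + 1)^2*(m^2 + m - 6) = (m - 2)*(m + 1)^2*(m + 3)*(m - 2)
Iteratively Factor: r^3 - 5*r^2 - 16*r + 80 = (r + 4)*(r^2 - 9*r + 20) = (r - 5)*(r + 4)*(r - 4)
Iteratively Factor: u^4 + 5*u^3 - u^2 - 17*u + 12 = (u + 4)*(u^3 + u^2 - 5*u + 3) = (u + 3)*(u + 4)*(u^2 - 2*u + 1) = (u - 1)*(u + 3)*(u + 4)*(u - 1)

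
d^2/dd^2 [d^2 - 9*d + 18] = 2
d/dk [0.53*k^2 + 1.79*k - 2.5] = 1.06*k + 1.79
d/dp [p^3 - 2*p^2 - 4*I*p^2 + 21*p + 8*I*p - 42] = 3*p^2 - 4*p - 8*I*p + 21 + 8*I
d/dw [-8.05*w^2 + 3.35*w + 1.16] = 3.35 - 16.1*w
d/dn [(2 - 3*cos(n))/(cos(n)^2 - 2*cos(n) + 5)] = (-3*cos(n)^2 + 4*cos(n) + 11)*sin(n)/(sin(n)^2 + 2*cos(n) - 6)^2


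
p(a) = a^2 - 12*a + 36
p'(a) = 2*a - 12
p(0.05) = 35.40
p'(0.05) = -11.90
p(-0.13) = 37.58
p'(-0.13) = -12.26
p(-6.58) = 158.26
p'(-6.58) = -25.16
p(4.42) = 2.50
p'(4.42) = -3.16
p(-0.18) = 38.19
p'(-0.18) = -12.36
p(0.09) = 34.93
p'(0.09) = -11.82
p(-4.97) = 120.34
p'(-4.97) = -21.94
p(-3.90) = 98.01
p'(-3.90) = -19.80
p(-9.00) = 225.00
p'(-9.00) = -30.00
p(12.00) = 36.00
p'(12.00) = 12.00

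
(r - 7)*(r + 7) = r^2 - 49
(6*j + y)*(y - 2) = 6*j*y - 12*j + y^2 - 2*y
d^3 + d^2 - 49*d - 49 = (d - 7)*(d + 1)*(d + 7)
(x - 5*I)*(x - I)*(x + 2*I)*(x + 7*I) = x^4 + 3*I*x^3 + 35*x^2 + 39*I*x + 70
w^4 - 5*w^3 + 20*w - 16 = (w - 4)*(w - 2)*(w - 1)*(w + 2)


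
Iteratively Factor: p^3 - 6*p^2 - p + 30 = (p - 5)*(p^2 - p - 6) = (p - 5)*(p - 3)*(p + 2)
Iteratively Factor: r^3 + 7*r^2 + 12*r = (r)*(r^2 + 7*r + 12) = r*(r + 3)*(r + 4)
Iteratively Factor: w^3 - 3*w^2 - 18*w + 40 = (w + 4)*(w^2 - 7*w + 10) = (w - 2)*(w + 4)*(w - 5)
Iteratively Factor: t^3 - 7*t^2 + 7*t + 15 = (t + 1)*(t^2 - 8*t + 15) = (t - 3)*(t + 1)*(t - 5)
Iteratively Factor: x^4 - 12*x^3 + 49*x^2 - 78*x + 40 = (x - 4)*(x^3 - 8*x^2 + 17*x - 10) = (x - 5)*(x - 4)*(x^2 - 3*x + 2) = (x - 5)*(x - 4)*(x - 2)*(x - 1)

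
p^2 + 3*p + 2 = (p + 1)*(p + 2)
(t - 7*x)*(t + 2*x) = t^2 - 5*t*x - 14*x^2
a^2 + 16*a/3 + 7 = (a + 7/3)*(a + 3)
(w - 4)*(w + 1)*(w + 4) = w^3 + w^2 - 16*w - 16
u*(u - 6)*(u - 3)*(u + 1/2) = u^4 - 17*u^3/2 + 27*u^2/2 + 9*u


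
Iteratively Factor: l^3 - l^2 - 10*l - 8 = (l - 4)*(l^2 + 3*l + 2) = (l - 4)*(l + 1)*(l + 2)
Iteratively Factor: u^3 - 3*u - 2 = (u + 1)*(u^2 - u - 2) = (u + 1)^2*(u - 2)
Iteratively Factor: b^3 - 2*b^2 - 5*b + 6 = (b - 3)*(b^2 + b - 2) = (b - 3)*(b - 1)*(b + 2)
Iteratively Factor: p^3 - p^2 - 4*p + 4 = (p - 1)*(p^2 - 4) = (p - 2)*(p - 1)*(p + 2)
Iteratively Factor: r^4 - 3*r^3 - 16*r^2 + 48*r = (r - 3)*(r^3 - 16*r) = r*(r - 3)*(r^2 - 16) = r*(r - 4)*(r - 3)*(r + 4)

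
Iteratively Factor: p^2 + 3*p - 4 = (p + 4)*(p - 1)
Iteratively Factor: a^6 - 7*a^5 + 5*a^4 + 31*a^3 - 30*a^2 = (a - 3)*(a^5 - 4*a^4 - 7*a^3 + 10*a^2) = (a - 3)*(a + 2)*(a^4 - 6*a^3 + 5*a^2) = a*(a - 3)*(a + 2)*(a^3 - 6*a^2 + 5*a) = a^2*(a - 3)*(a + 2)*(a^2 - 6*a + 5) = a^2*(a - 3)*(a - 1)*(a + 2)*(a - 5)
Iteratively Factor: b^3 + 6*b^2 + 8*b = (b + 4)*(b^2 + 2*b) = (b + 2)*(b + 4)*(b)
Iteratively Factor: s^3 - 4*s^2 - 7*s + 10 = (s - 5)*(s^2 + s - 2) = (s - 5)*(s - 1)*(s + 2)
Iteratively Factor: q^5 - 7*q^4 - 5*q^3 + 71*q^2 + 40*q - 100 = (q - 1)*(q^4 - 6*q^3 - 11*q^2 + 60*q + 100) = (q - 1)*(q + 2)*(q^3 - 8*q^2 + 5*q + 50) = (q - 1)*(q + 2)^2*(q^2 - 10*q + 25) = (q - 5)*(q - 1)*(q + 2)^2*(q - 5)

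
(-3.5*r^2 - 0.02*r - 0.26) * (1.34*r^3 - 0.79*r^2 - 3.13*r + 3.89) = -4.69*r^5 + 2.7382*r^4 + 10.6224*r^3 - 13.347*r^2 + 0.736*r - 1.0114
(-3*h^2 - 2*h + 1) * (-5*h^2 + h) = 15*h^4 + 7*h^3 - 7*h^2 + h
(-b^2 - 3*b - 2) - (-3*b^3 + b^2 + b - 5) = 3*b^3 - 2*b^2 - 4*b + 3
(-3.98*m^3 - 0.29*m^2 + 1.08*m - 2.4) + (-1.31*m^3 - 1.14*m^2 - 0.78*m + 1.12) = -5.29*m^3 - 1.43*m^2 + 0.3*m - 1.28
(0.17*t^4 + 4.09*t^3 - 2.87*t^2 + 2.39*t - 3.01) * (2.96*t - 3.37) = 0.5032*t^5 + 11.5335*t^4 - 22.2785*t^3 + 16.7463*t^2 - 16.9639*t + 10.1437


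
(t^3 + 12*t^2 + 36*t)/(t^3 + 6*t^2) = (t + 6)/t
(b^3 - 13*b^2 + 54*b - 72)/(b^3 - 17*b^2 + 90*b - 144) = (b - 4)/(b - 8)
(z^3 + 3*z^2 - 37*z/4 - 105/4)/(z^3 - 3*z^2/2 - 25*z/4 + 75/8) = 2*(2*z^2 + z - 21)/(4*z^2 - 16*z + 15)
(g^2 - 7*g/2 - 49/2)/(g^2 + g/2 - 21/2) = (g - 7)/(g - 3)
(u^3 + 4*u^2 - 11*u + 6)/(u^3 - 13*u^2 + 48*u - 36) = (u^2 + 5*u - 6)/(u^2 - 12*u + 36)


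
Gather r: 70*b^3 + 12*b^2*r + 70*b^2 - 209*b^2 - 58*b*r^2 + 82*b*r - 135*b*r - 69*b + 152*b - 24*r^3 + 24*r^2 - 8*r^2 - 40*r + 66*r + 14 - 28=70*b^3 - 139*b^2 + 83*b - 24*r^3 + r^2*(16 - 58*b) + r*(12*b^2 - 53*b + 26) - 14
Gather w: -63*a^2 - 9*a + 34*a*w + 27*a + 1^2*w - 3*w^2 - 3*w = -63*a^2 + 18*a - 3*w^2 + w*(34*a - 2)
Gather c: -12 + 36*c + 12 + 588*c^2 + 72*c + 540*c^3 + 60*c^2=540*c^3 + 648*c^2 + 108*c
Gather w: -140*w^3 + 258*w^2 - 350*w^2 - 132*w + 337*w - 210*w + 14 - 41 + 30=-140*w^3 - 92*w^2 - 5*w + 3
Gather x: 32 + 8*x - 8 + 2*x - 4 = 10*x + 20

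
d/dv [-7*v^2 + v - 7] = 1 - 14*v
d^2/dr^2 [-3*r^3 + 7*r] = -18*r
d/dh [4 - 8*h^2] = -16*h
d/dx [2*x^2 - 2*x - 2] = 4*x - 2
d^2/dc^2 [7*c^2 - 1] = 14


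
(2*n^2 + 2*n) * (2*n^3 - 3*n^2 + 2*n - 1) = 4*n^5 - 2*n^4 - 2*n^3 + 2*n^2 - 2*n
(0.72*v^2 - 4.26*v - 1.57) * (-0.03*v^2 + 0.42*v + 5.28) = -0.0216*v^4 + 0.4302*v^3 + 2.0595*v^2 - 23.1522*v - 8.2896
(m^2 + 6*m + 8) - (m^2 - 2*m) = 8*m + 8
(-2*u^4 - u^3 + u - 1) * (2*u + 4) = -4*u^5 - 10*u^4 - 4*u^3 + 2*u^2 + 2*u - 4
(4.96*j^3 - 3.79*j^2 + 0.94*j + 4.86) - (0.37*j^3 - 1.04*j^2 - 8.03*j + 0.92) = 4.59*j^3 - 2.75*j^2 + 8.97*j + 3.94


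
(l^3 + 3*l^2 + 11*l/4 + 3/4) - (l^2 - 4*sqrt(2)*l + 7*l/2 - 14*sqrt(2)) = l^3 + 2*l^2 - 3*l/4 + 4*sqrt(2)*l + 3/4 + 14*sqrt(2)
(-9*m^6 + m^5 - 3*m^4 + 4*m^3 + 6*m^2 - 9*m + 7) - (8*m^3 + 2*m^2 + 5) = -9*m^6 + m^5 - 3*m^4 - 4*m^3 + 4*m^2 - 9*m + 2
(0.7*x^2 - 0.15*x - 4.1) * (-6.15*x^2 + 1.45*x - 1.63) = -4.305*x^4 + 1.9375*x^3 + 23.8565*x^2 - 5.7005*x + 6.683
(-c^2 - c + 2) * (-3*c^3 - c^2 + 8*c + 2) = 3*c^5 + 4*c^4 - 13*c^3 - 12*c^2 + 14*c + 4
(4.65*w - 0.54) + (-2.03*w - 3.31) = 2.62*w - 3.85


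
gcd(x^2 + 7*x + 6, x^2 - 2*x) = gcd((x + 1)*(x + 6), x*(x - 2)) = 1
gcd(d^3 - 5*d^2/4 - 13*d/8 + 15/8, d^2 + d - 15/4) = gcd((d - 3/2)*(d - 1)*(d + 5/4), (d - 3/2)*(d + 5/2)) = d - 3/2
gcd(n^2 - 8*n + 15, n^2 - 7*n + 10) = n - 5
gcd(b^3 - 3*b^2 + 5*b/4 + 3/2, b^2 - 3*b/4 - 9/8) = b - 3/2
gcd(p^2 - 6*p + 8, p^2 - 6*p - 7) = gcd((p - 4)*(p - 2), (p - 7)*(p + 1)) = 1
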